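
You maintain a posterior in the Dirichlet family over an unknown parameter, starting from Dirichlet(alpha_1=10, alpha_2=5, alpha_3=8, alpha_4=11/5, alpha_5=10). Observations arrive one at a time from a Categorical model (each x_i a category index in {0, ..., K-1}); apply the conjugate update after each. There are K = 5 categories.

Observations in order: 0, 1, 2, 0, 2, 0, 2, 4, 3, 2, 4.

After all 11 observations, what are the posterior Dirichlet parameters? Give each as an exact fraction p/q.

obs 1: x=0 → posterior Dirichlet(11, 5, 8, 11/5, 10)
obs 2: x=1 → posterior Dirichlet(11, 6, 8, 11/5, 10)
obs 3: x=2 → posterior Dirichlet(11, 6, 9, 11/5, 10)
obs 4: x=0 → posterior Dirichlet(12, 6, 9, 11/5, 10)
obs 5: x=2 → posterior Dirichlet(12, 6, 10, 11/5, 10)
obs 6: x=0 → posterior Dirichlet(13, 6, 10, 11/5, 10)
obs 7: x=2 → posterior Dirichlet(13, 6, 11, 11/5, 10)
obs 8: x=4 → posterior Dirichlet(13, 6, 11, 11/5, 11)
obs 9: x=3 → posterior Dirichlet(13, 6, 11, 16/5, 11)
obs 10: x=2 → posterior Dirichlet(13, 6, 12, 16/5, 11)
obs 11: x=4 → posterior Dirichlet(13, 6, 12, 16/5, 12)

alpha_1=13, alpha_2=6, alpha_3=12, alpha_4=16/5, alpha_5=12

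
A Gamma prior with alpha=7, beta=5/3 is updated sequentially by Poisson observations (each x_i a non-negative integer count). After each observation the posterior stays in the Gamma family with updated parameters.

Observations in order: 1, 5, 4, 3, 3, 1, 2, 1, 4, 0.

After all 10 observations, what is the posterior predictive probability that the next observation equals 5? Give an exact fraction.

obs 1: x=1 → posterior Gamma(8, 8/3)
obs 2: x=5 → posterior Gamma(13, 11/3)
obs 3: x=4 → posterior Gamma(17, 14/3)
obs 4: x=3 → posterior Gamma(20, 17/3)
obs 5: x=3 → posterior Gamma(23, 20/3)
obs 6: x=1 → posterior Gamma(24, 23/3)
obs 7: x=2 → posterior Gamma(26, 26/3)
obs 8: x=1 → posterior Gamma(27, 29/3)
obs 9: x=4 → posterior Gamma(31, 32/3)
obs 10: x=0 → posterior Gamma(31, 35/3)

7244642992992223895860519869122053496539592742919921875/93136409451176764375037158315107667859720166969391972352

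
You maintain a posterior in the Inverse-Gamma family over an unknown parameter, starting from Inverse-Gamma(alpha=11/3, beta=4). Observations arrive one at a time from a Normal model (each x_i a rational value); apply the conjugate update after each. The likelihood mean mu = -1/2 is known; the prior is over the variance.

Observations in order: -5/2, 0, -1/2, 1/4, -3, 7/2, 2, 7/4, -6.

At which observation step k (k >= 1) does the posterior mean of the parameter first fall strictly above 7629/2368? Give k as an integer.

k = 7

obs 1: x=-5/2 → posterior Inverse-Gamma(25/6, 6)
obs 2: x=0 → posterior Inverse-Gamma(14/3, 49/8)
obs 3: x=-1/2 → posterior Inverse-Gamma(31/6, 49/8)
obs 4: x=1/4 → posterior Inverse-Gamma(17/3, 205/32)
obs 5: x=-3 → posterior Inverse-Gamma(37/6, 305/32)
obs 6: x=7/2 → posterior Inverse-Gamma(20/3, 561/32)
obs 7: x=2 → posterior Inverse-Gamma(43/6, 661/32)
obs 8: x=7/4 → posterior Inverse-Gamma(23/3, 371/16)
obs 9: x=-6 → posterior Inverse-Gamma(49/6, 613/16)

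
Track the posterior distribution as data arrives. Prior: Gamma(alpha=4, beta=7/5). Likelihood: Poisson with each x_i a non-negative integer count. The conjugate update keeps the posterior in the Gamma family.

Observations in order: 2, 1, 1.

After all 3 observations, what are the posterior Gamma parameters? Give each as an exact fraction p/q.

alpha=8, beta=22/5

obs 1: x=2 → posterior Gamma(6, 12/5)
obs 2: x=1 → posterior Gamma(7, 17/5)
obs 3: x=1 → posterior Gamma(8, 22/5)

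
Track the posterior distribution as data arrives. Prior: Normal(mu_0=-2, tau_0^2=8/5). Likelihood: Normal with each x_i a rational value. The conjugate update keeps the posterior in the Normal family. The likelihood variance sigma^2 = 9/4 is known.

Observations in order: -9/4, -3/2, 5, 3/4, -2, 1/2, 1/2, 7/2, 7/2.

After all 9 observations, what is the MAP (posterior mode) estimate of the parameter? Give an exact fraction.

obs 1: x=-9/4 → posterior Normal(-162/77, 72/77)
obs 2: x=-3/2 → posterior Normal(-210/109, 72/109)
obs 3: x=5 → posterior Normal(-50/141, 24/47)
obs 4: x=3/4 → posterior Normal(-26/173, 72/173)
obs 5: x=-2 → posterior Normal(-18/41, 72/205)
obs 6: x=1/2 → posterior Normal(-74/237, 24/79)
obs 7: x=1/2 → posterior Normal(-58/269, 72/269)
obs 8: x=7/2 → posterior Normal(54/301, 72/301)
obs 9: x=7/2 → posterior Normal(166/333, 8/37)

166/333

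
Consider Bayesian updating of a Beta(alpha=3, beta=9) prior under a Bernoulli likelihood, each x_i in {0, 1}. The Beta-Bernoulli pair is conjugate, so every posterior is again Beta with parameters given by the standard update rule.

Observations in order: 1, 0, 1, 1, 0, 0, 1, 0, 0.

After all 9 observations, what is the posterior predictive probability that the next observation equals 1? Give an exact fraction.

obs 1: x=1 → posterior Beta(4, 9)
obs 2: x=0 → posterior Beta(4, 10)
obs 3: x=1 → posterior Beta(5, 10)
obs 4: x=1 → posterior Beta(6, 10)
obs 5: x=0 → posterior Beta(6, 11)
obs 6: x=0 → posterior Beta(6, 12)
obs 7: x=1 → posterior Beta(7, 12)
obs 8: x=0 → posterior Beta(7, 13)
obs 9: x=0 → posterior Beta(7, 14)

1/3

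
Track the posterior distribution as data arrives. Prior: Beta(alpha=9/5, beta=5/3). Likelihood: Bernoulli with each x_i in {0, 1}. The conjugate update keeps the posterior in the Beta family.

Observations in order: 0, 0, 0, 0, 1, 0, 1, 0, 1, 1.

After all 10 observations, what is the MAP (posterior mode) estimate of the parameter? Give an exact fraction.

18/43

obs 1: x=0 → posterior Beta(9/5, 8/3)
obs 2: x=0 → posterior Beta(9/5, 11/3)
obs 3: x=0 → posterior Beta(9/5, 14/3)
obs 4: x=0 → posterior Beta(9/5, 17/3)
obs 5: x=1 → posterior Beta(14/5, 17/3)
obs 6: x=0 → posterior Beta(14/5, 20/3)
obs 7: x=1 → posterior Beta(19/5, 20/3)
obs 8: x=0 → posterior Beta(19/5, 23/3)
obs 9: x=1 → posterior Beta(24/5, 23/3)
obs 10: x=1 → posterior Beta(29/5, 23/3)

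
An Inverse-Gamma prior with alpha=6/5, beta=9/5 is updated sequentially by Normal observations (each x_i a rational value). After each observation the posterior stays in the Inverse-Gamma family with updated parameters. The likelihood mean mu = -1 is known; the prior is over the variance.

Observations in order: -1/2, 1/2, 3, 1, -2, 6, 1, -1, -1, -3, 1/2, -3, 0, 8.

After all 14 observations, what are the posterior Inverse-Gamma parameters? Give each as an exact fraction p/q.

obs 1: x=-1/2 → posterior Inverse-Gamma(17/10, 77/40)
obs 2: x=1/2 → posterior Inverse-Gamma(11/5, 61/20)
obs 3: x=3 → posterior Inverse-Gamma(27/10, 221/20)
obs 4: x=1 → posterior Inverse-Gamma(16/5, 261/20)
obs 5: x=-2 → posterior Inverse-Gamma(37/10, 271/20)
obs 6: x=6 → posterior Inverse-Gamma(21/5, 761/20)
obs 7: x=1 → posterior Inverse-Gamma(47/10, 801/20)
obs 8: x=-1 → posterior Inverse-Gamma(26/5, 801/20)
obs 9: x=-1 → posterior Inverse-Gamma(57/10, 801/20)
obs 10: x=-3 → posterior Inverse-Gamma(31/5, 841/20)
obs 11: x=1/2 → posterior Inverse-Gamma(67/10, 1727/40)
obs 12: x=-3 → posterior Inverse-Gamma(36/5, 1807/40)
obs 13: x=0 → posterior Inverse-Gamma(77/10, 1827/40)
obs 14: x=8 → posterior Inverse-Gamma(41/5, 3447/40)

alpha=41/5, beta=3447/40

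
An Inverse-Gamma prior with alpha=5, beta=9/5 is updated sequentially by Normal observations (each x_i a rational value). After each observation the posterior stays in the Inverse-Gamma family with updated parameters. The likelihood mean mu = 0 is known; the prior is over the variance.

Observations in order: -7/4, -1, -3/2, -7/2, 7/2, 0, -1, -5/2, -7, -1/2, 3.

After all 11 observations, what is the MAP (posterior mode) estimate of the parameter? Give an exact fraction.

7993/1840

obs 1: x=-7/4 → posterior Inverse-Gamma(11/2, 533/160)
obs 2: x=-1 → posterior Inverse-Gamma(6, 613/160)
obs 3: x=-3/2 → posterior Inverse-Gamma(13/2, 793/160)
obs 4: x=-7/2 → posterior Inverse-Gamma(7, 1773/160)
obs 5: x=7/2 → posterior Inverse-Gamma(15/2, 2753/160)
obs 6: x=0 → posterior Inverse-Gamma(8, 2753/160)
obs 7: x=-1 → posterior Inverse-Gamma(17/2, 2833/160)
obs 8: x=-5/2 → posterior Inverse-Gamma(9, 3333/160)
obs 9: x=-7 → posterior Inverse-Gamma(19/2, 7253/160)
obs 10: x=-1/2 → posterior Inverse-Gamma(10, 7273/160)
obs 11: x=3 → posterior Inverse-Gamma(21/2, 7993/160)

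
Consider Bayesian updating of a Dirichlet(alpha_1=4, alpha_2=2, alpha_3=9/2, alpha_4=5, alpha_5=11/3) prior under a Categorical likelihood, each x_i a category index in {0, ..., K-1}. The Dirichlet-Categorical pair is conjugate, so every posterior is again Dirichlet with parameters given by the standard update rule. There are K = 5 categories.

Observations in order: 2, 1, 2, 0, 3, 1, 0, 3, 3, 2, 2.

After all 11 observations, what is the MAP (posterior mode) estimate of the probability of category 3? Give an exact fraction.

obs 1: x=2 → posterior Dirichlet(4, 2, 11/2, 5, 11/3)
obs 2: x=1 → posterior Dirichlet(4, 3, 11/2, 5, 11/3)
obs 3: x=2 → posterior Dirichlet(4, 3, 13/2, 5, 11/3)
obs 4: x=0 → posterior Dirichlet(5, 3, 13/2, 5, 11/3)
obs 5: x=3 → posterior Dirichlet(5, 3, 13/2, 6, 11/3)
obs 6: x=1 → posterior Dirichlet(5, 4, 13/2, 6, 11/3)
obs 7: x=0 → posterior Dirichlet(6, 4, 13/2, 6, 11/3)
obs 8: x=3 → posterior Dirichlet(6, 4, 13/2, 7, 11/3)
obs 9: x=3 → posterior Dirichlet(6, 4, 13/2, 8, 11/3)
obs 10: x=2 → posterior Dirichlet(6, 4, 15/2, 8, 11/3)
obs 11: x=2 → posterior Dirichlet(6, 4, 17/2, 8, 11/3)

42/151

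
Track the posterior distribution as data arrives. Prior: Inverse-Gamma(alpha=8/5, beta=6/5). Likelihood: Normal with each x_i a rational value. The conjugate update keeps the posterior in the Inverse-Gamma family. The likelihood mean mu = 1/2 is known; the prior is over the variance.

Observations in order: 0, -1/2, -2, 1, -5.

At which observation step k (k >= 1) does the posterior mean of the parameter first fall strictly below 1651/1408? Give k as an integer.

obs 1: x=0 → posterior Inverse-Gamma(21/10, 53/40)
obs 2: x=-1/2 → posterior Inverse-Gamma(13/5, 73/40)
obs 3: x=-2 → posterior Inverse-Gamma(31/10, 99/20)
obs 4: x=1 → posterior Inverse-Gamma(18/5, 203/40)
obs 5: x=-5 → posterior Inverse-Gamma(41/10, 101/5)

k = 2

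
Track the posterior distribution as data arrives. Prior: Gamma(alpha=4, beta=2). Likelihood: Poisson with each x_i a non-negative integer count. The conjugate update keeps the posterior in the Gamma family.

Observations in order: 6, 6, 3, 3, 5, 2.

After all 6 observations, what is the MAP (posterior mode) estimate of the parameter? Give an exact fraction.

obs 1: x=6 → posterior Gamma(10, 3)
obs 2: x=6 → posterior Gamma(16, 4)
obs 3: x=3 → posterior Gamma(19, 5)
obs 4: x=3 → posterior Gamma(22, 6)
obs 5: x=5 → posterior Gamma(27, 7)
obs 6: x=2 → posterior Gamma(29, 8)

7/2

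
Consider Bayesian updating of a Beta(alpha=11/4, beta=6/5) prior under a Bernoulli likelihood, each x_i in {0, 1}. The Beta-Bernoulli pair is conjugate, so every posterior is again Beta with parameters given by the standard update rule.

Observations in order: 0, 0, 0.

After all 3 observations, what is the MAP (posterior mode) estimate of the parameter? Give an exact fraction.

obs 1: x=0 → posterior Beta(11/4, 11/5)
obs 2: x=0 → posterior Beta(11/4, 16/5)
obs 3: x=0 → posterior Beta(11/4, 21/5)

35/99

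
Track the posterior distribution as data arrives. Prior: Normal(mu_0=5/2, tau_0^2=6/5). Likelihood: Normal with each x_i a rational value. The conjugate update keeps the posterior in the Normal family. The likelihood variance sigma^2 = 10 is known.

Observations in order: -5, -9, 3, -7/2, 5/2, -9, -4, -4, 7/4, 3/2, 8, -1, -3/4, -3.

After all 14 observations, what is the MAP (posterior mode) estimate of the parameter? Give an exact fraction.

obs 1: x=-5 → posterior Normal(95/56, 15/14)
obs 2: x=-9 → posterior Normal(41/62, 30/31)
obs 3: x=3 → posterior Normal(59/68, 15/17)
obs 4: x=-7/2 → posterior Normal(19/37, 30/37)
obs 5: x=5/2 → posterior Normal(53/80, 3/4)
obs 6: x=-9 → posterior Normal(-1/86, 30/43)
obs 7: x=-4 → posterior Normal(-25/92, 15/23)
obs 8: x=-4 → posterior Normal(-1/2, 30/49)
obs 9: x=7/4 → posterior Normal(-77/208, 15/26)
obs 10: x=3/2 → posterior Normal(-59/220, 6/11)
obs 11: x=8 → posterior Normal(37/232, 15/29)
obs 12: x=-1 → posterior Normal(25/244, 30/61)
obs 13: x=-3/4 → posterior Normal(1/16, 15/32)
obs 14: x=-3 → posterior Normal(-5/67, 30/67)

-5/67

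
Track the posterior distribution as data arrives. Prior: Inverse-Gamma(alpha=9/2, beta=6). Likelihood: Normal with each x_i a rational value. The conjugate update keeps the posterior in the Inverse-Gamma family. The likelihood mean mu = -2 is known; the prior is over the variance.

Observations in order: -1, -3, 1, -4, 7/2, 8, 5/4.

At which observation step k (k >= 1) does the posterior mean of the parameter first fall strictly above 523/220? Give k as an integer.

obs 1: x=-1 → posterior Inverse-Gamma(5, 13/2)
obs 2: x=-3 → posterior Inverse-Gamma(11/2, 7)
obs 3: x=1 → posterior Inverse-Gamma(6, 23/2)
obs 4: x=-4 → posterior Inverse-Gamma(13/2, 27/2)
obs 5: x=7/2 → posterior Inverse-Gamma(7, 229/8)
obs 6: x=8 → posterior Inverse-Gamma(15/2, 629/8)
obs 7: x=5/4 → posterior Inverse-Gamma(8, 2685/32)

k = 4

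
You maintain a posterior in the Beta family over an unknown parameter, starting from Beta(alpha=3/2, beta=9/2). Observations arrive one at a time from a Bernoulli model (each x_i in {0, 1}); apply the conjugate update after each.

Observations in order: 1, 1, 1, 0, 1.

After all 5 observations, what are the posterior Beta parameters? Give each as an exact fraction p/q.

obs 1: x=1 → posterior Beta(5/2, 9/2)
obs 2: x=1 → posterior Beta(7/2, 9/2)
obs 3: x=1 → posterior Beta(9/2, 9/2)
obs 4: x=0 → posterior Beta(9/2, 11/2)
obs 5: x=1 → posterior Beta(11/2, 11/2)

alpha=11/2, beta=11/2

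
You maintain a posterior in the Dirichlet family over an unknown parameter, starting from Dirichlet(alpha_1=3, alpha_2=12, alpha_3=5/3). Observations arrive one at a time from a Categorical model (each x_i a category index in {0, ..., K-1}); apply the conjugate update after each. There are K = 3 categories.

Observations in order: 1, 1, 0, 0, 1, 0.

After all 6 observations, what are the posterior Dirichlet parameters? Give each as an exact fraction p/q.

alpha_1=6, alpha_2=15, alpha_3=5/3

obs 1: x=1 → posterior Dirichlet(3, 13, 5/3)
obs 2: x=1 → posterior Dirichlet(3, 14, 5/3)
obs 3: x=0 → posterior Dirichlet(4, 14, 5/3)
obs 4: x=0 → posterior Dirichlet(5, 14, 5/3)
obs 5: x=1 → posterior Dirichlet(5, 15, 5/3)
obs 6: x=0 → posterior Dirichlet(6, 15, 5/3)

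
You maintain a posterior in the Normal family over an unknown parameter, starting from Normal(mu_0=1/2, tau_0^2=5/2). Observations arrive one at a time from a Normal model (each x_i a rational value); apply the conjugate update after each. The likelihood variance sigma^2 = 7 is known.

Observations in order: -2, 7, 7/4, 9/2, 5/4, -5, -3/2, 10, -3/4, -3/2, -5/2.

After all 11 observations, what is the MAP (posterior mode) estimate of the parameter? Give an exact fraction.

11/12

obs 1: x=-2 → posterior Normal(-3/19, 35/19)
obs 2: x=7 → posterior Normal(4/3, 35/24)
obs 3: x=7/4 → posterior Normal(163/116, 35/29)
obs 4: x=9/2 → posterior Normal(253/136, 35/34)
obs 5: x=5/4 → posterior Normal(139/78, 35/39)
obs 6: x=-5 → posterior Normal(89/88, 35/44)
obs 7: x=-3/2 → posterior Normal(37/49, 5/7)
obs 8: x=10 → posterior Normal(29/18, 35/54)
obs 9: x=-3/4 → posterior Normal(333/236, 35/59)
obs 10: x=-3/2 → posterior Normal(303/256, 35/64)
obs 11: x=-5/2 → posterior Normal(11/12, 35/69)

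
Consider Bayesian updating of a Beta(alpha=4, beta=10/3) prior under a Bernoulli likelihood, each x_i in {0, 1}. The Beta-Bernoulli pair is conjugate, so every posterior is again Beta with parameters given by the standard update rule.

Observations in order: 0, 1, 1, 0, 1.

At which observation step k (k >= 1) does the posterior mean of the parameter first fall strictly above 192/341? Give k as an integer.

obs 1: x=0 → posterior Beta(4, 13/3)
obs 2: x=1 → posterior Beta(5, 13/3)
obs 3: x=1 → posterior Beta(6, 13/3)
obs 4: x=0 → posterior Beta(6, 16/3)
obs 5: x=1 → posterior Beta(7, 16/3)

k = 3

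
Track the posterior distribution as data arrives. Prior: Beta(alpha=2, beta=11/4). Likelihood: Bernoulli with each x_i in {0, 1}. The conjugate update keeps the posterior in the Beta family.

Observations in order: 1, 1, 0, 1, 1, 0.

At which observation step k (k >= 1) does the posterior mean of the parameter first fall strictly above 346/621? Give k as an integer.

k = 2

obs 1: x=1 → posterior Beta(3, 11/4)
obs 2: x=1 → posterior Beta(4, 11/4)
obs 3: x=0 → posterior Beta(4, 15/4)
obs 4: x=1 → posterior Beta(5, 15/4)
obs 5: x=1 → posterior Beta(6, 15/4)
obs 6: x=0 → posterior Beta(6, 19/4)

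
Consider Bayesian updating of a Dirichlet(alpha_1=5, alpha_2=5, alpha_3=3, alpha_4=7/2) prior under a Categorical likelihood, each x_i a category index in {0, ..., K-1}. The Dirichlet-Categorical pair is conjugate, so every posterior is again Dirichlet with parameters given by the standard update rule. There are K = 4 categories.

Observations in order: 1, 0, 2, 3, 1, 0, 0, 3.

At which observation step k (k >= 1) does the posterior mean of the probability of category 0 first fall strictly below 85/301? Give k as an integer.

k = 5

obs 1: x=1 → posterior Dirichlet(5, 6, 3, 7/2)
obs 2: x=0 → posterior Dirichlet(6, 6, 3, 7/2)
obs 3: x=2 → posterior Dirichlet(6, 6, 4, 7/2)
obs 4: x=3 → posterior Dirichlet(6, 6, 4, 9/2)
obs 5: x=1 → posterior Dirichlet(6, 7, 4, 9/2)
obs 6: x=0 → posterior Dirichlet(7, 7, 4, 9/2)
obs 7: x=0 → posterior Dirichlet(8, 7, 4, 9/2)
obs 8: x=3 → posterior Dirichlet(8, 7, 4, 11/2)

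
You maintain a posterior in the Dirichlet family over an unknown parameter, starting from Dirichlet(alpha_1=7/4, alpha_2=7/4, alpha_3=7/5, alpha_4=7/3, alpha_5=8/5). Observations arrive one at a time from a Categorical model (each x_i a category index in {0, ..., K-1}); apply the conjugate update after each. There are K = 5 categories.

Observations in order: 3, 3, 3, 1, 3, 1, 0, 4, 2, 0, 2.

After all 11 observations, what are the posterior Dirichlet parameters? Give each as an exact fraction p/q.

obs 1: x=3 → posterior Dirichlet(7/4, 7/4, 7/5, 10/3, 8/5)
obs 2: x=3 → posterior Dirichlet(7/4, 7/4, 7/5, 13/3, 8/5)
obs 3: x=3 → posterior Dirichlet(7/4, 7/4, 7/5, 16/3, 8/5)
obs 4: x=1 → posterior Dirichlet(7/4, 11/4, 7/5, 16/3, 8/5)
obs 5: x=3 → posterior Dirichlet(7/4, 11/4, 7/5, 19/3, 8/5)
obs 6: x=1 → posterior Dirichlet(7/4, 15/4, 7/5, 19/3, 8/5)
obs 7: x=0 → posterior Dirichlet(11/4, 15/4, 7/5, 19/3, 8/5)
obs 8: x=4 → posterior Dirichlet(11/4, 15/4, 7/5, 19/3, 13/5)
obs 9: x=2 → posterior Dirichlet(11/4, 15/4, 12/5, 19/3, 13/5)
obs 10: x=0 → posterior Dirichlet(15/4, 15/4, 12/5, 19/3, 13/5)
obs 11: x=2 → posterior Dirichlet(15/4, 15/4, 17/5, 19/3, 13/5)

alpha_1=15/4, alpha_2=15/4, alpha_3=17/5, alpha_4=19/3, alpha_5=13/5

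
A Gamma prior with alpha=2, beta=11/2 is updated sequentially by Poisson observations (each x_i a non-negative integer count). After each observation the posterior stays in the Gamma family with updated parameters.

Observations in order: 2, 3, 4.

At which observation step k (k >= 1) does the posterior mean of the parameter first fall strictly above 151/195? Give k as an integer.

obs 1: x=2 → posterior Gamma(4, 13/2)
obs 2: x=3 → posterior Gamma(7, 15/2)
obs 3: x=4 → posterior Gamma(11, 17/2)

k = 2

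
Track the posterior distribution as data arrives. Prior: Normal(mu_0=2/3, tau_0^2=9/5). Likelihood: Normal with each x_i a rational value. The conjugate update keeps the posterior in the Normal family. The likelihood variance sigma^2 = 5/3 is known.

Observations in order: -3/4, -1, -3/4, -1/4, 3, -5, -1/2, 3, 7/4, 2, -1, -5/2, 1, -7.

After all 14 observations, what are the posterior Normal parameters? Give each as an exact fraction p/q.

obs 1: x=-3/4 → posterior Normal(-43/624, 45/52)
obs 2: x=-1 → posterior Normal(-367/948, 45/79)
obs 3: x=-3/4 → posterior Normal(-305/636, 45/106)
obs 4: x=-1/4 → posterior Normal(-691/1596, 45/133)
obs 5: x=3 → posterior Normal(281/1920, 9/32)
obs 6: x=-5 → posterior Normal(-1339/2244, 45/187)
obs 7: x=-1/2 → posterior Normal(-1501/2568, 45/214)
obs 8: x=3 → posterior Normal(-529/2892, 45/241)
obs 9: x=7/4 → posterior Normal(19/1608, 45/268)
obs 10: x=2 → posterior Normal(343/1770, 9/59)
obs 11: x=-1 → posterior Normal(181/1932, 45/322)
obs 12: x=-5/2 → posterior Normal(-112/1047, 45/349)
obs 13: x=1 → posterior Normal(-31/1128, 45/376)
obs 14: x=-7 → posterior Normal(-46/93, 45/403)

mu_0=-46/93, tau_0^2=45/403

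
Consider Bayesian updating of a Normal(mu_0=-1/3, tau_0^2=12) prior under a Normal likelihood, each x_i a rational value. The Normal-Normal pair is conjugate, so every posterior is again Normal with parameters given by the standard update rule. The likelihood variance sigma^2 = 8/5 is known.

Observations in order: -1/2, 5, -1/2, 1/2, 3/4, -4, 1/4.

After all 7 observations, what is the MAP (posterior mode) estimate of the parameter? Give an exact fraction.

131/642

obs 1: x=-1/2 → posterior Normal(-49/102, 24/17)
obs 2: x=5 → posterior Normal(401/192, 3/4)
obs 3: x=-1/2 → posterior Normal(178/141, 24/47)
obs 4: x=1/2 → posterior Normal(401/372, 12/31)
obs 5: x=3/4 → posterior Normal(937/924, 24/77)
obs 6: x=-4 → posterior Normal(217/1104, 6/23)
obs 7: x=1/4 → posterior Normal(131/642, 24/107)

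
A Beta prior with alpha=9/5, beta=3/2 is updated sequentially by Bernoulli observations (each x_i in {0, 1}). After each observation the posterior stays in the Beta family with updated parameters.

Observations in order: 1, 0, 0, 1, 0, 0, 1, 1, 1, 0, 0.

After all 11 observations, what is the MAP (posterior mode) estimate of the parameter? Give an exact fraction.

58/123

obs 1: x=1 → posterior Beta(14/5, 3/2)
obs 2: x=0 → posterior Beta(14/5, 5/2)
obs 3: x=0 → posterior Beta(14/5, 7/2)
obs 4: x=1 → posterior Beta(19/5, 7/2)
obs 5: x=0 → posterior Beta(19/5, 9/2)
obs 6: x=0 → posterior Beta(19/5, 11/2)
obs 7: x=1 → posterior Beta(24/5, 11/2)
obs 8: x=1 → posterior Beta(29/5, 11/2)
obs 9: x=1 → posterior Beta(34/5, 11/2)
obs 10: x=0 → posterior Beta(34/5, 13/2)
obs 11: x=0 → posterior Beta(34/5, 15/2)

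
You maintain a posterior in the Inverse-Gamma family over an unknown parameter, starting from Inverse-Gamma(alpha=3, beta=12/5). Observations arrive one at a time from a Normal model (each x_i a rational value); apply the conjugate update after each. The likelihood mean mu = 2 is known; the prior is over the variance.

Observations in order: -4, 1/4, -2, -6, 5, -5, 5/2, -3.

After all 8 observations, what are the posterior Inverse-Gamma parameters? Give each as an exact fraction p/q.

alpha=7, beta=16569/160

obs 1: x=-4 → posterior Inverse-Gamma(7/2, 102/5)
obs 2: x=1/4 → posterior Inverse-Gamma(4, 3509/160)
obs 3: x=-2 → posterior Inverse-Gamma(9/2, 4789/160)
obs 4: x=-6 → posterior Inverse-Gamma(5, 9909/160)
obs 5: x=5 → posterior Inverse-Gamma(11/2, 10629/160)
obs 6: x=-5 → posterior Inverse-Gamma(6, 14549/160)
obs 7: x=5/2 → posterior Inverse-Gamma(13/2, 14569/160)
obs 8: x=-3 → posterior Inverse-Gamma(7, 16569/160)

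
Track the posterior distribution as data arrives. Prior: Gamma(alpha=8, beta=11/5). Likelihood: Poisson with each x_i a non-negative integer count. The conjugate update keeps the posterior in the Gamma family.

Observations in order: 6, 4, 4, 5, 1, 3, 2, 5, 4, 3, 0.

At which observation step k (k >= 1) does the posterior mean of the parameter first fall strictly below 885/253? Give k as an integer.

obs 1: x=6 → posterior Gamma(14, 16/5)
obs 2: x=4 → posterior Gamma(18, 21/5)
obs 3: x=4 → posterior Gamma(22, 26/5)
obs 4: x=5 → posterior Gamma(27, 31/5)
obs 5: x=1 → posterior Gamma(28, 36/5)
obs 6: x=3 → posterior Gamma(31, 41/5)
obs 7: x=2 → posterior Gamma(33, 46/5)
obs 8: x=5 → posterior Gamma(38, 51/5)
obs 9: x=4 → posterior Gamma(42, 56/5)
obs 10: x=3 → posterior Gamma(45, 61/5)
obs 11: x=0 → posterior Gamma(45, 66/5)

k = 11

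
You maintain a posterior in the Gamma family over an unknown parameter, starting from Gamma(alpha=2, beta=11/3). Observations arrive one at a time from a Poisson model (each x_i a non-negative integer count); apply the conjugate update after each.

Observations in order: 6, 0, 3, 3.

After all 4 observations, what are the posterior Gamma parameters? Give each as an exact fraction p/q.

obs 1: x=6 → posterior Gamma(8, 14/3)
obs 2: x=0 → posterior Gamma(8, 17/3)
obs 3: x=3 → posterior Gamma(11, 20/3)
obs 4: x=3 → posterior Gamma(14, 23/3)

alpha=14, beta=23/3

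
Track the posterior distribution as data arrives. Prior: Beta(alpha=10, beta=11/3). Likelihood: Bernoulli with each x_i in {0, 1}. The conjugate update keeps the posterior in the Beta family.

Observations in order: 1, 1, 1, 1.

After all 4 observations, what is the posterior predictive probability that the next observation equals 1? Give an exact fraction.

obs 1: x=1 → posterior Beta(11, 11/3)
obs 2: x=1 → posterior Beta(12, 11/3)
obs 3: x=1 → posterior Beta(13, 11/3)
obs 4: x=1 → posterior Beta(14, 11/3)

42/53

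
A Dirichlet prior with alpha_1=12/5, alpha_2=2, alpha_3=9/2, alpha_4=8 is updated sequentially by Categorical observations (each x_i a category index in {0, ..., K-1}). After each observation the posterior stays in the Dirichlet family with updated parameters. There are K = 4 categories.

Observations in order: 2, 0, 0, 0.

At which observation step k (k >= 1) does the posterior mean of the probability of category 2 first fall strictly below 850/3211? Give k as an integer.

k = 4

obs 1: x=2 → posterior Dirichlet(12/5, 2, 11/2, 8)
obs 2: x=0 → posterior Dirichlet(17/5, 2, 11/2, 8)
obs 3: x=0 → posterior Dirichlet(22/5, 2, 11/2, 8)
obs 4: x=0 → posterior Dirichlet(27/5, 2, 11/2, 8)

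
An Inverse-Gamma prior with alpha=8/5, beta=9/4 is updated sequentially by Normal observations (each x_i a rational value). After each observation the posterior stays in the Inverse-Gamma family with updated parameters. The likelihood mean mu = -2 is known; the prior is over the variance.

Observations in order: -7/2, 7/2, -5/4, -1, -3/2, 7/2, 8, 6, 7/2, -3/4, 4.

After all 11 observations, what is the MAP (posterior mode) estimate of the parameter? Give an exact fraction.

obs 1: x=-7/2 → posterior Inverse-Gamma(21/10, 27/8)
obs 2: x=7/2 → posterior Inverse-Gamma(13/5, 37/2)
obs 3: x=-5/4 → posterior Inverse-Gamma(31/10, 601/32)
obs 4: x=-1 → posterior Inverse-Gamma(18/5, 617/32)
obs 5: x=-3/2 → posterior Inverse-Gamma(41/10, 621/32)
obs 6: x=7/2 → posterior Inverse-Gamma(23/5, 1105/32)
obs 7: x=8 → posterior Inverse-Gamma(51/10, 2705/32)
obs 8: x=6 → posterior Inverse-Gamma(28/5, 3729/32)
obs 9: x=7/2 → posterior Inverse-Gamma(61/10, 4213/32)
obs 10: x=-3/4 → posterior Inverse-Gamma(33/5, 2119/16)
obs 11: x=4 → posterior Inverse-Gamma(71/10, 2407/16)

12035/648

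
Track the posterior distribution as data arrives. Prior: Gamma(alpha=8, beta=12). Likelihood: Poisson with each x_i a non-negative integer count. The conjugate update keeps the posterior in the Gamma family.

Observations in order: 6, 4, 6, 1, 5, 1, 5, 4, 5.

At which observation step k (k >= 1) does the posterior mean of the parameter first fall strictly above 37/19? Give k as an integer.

k = 8

obs 1: x=6 → posterior Gamma(14, 13)
obs 2: x=4 → posterior Gamma(18, 14)
obs 3: x=6 → posterior Gamma(24, 15)
obs 4: x=1 → posterior Gamma(25, 16)
obs 5: x=5 → posterior Gamma(30, 17)
obs 6: x=1 → posterior Gamma(31, 18)
obs 7: x=5 → posterior Gamma(36, 19)
obs 8: x=4 → posterior Gamma(40, 20)
obs 9: x=5 → posterior Gamma(45, 21)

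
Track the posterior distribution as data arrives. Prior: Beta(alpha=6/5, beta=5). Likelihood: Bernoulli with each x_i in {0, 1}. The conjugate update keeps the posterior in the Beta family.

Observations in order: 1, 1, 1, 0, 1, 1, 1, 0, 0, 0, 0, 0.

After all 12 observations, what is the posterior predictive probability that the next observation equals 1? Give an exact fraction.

36/91

obs 1: x=1 → posterior Beta(11/5, 5)
obs 2: x=1 → posterior Beta(16/5, 5)
obs 3: x=1 → posterior Beta(21/5, 5)
obs 4: x=0 → posterior Beta(21/5, 6)
obs 5: x=1 → posterior Beta(26/5, 6)
obs 6: x=1 → posterior Beta(31/5, 6)
obs 7: x=1 → posterior Beta(36/5, 6)
obs 8: x=0 → posterior Beta(36/5, 7)
obs 9: x=0 → posterior Beta(36/5, 8)
obs 10: x=0 → posterior Beta(36/5, 9)
obs 11: x=0 → posterior Beta(36/5, 10)
obs 12: x=0 → posterior Beta(36/5, 11)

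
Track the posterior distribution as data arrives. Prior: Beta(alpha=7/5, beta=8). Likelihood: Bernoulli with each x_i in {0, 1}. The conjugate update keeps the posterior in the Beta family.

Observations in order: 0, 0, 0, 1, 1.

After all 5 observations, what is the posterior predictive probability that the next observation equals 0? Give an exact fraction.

55/72

obs 1: x=0 → posterior Beta(7/5, 9)
obs 2: x=0 → posterior Beta(7/5, 10)
obs 3: x=0 → posterior Beta(7/5, 11)
obs 4: x=1 → posterior Beta(12/5, 11)
obs 5: x=1 → posterior Beta(17/5, 11)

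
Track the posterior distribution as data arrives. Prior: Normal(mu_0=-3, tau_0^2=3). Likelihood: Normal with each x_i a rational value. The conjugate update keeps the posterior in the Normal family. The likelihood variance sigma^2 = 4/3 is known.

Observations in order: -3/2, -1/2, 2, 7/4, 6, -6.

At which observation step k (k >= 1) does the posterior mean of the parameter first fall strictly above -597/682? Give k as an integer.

k = 3

obs 1: x=-3/2 → posterior Normal(-51/26, 12/13)
obs 2: x=-1/2 → posterior Normal(-15/11, 6/11)
obs 3: x=2 → posterior Normal(-12/31, 12/31)
obs 4: x=7/4 → posterior Normal(3/32, 3/10)
obs 5: x=6 → posterior Normal(33/28, 12/49)
obs 6: x=-6 → posterior Normal(15/232, 6/29)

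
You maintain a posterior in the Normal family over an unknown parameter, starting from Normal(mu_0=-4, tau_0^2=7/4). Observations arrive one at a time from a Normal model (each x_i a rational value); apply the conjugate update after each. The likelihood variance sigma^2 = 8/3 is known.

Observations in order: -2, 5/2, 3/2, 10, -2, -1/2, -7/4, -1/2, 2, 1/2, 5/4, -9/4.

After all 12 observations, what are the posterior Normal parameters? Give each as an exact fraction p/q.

obs 1: x=-2 → posterior Normal(-170/53, 56/53)
obs 2: x=5/2 → posterior Normal(-235/148, 28/37)
obs 3: x=3/2 → posterior Normal(-86/95, 56/95)
obs 4: x=10 → posterior Normal(31/29, 14/29)
obs 5: x=-2 → posterior Normal(82/137, 56/137)
obs 6: x=-1/2 → posterior Normal(143/316, 28/79)
obs 7: x=-7/4 → posterior Normal(139/716, 56/179)
obs 8: x=-1/2 → posterior Normal(97/800, 7/25)
obs 9: x=2 → posterior Normal(265/884, 56/221)
obs 10: x=1/2 → posterior Normal(307/968, 28/121)
obs 11: x=5/4 → posterior Normal(103/263, 56/263)
obs 12: x=-9/4 → posterior Normal(223/1136, 14/71)

mu_0=223/1136, tau_0^2=14/71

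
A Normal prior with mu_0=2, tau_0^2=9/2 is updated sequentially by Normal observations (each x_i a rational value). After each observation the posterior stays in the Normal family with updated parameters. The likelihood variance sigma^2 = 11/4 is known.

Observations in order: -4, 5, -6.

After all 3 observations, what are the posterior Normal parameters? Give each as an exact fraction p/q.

mu_0=-68/65, tau_0^2=99/130

obs 1: x=-4 → posterior Normal(-50/29, 99/58)
obs 2: x=5 → posterior Normal(40/47, 99/94)
obs 3: x=-6 → posterior Normal(-68/65, 99/130)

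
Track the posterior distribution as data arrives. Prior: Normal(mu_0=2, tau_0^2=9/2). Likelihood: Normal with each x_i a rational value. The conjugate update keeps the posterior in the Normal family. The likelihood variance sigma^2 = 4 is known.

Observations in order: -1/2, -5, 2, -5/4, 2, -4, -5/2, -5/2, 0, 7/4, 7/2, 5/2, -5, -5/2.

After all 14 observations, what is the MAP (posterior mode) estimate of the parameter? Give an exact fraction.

-175/268

obs 1: x=-1/2 → posterior Normal(23/34, 36/17)
obs 2: x=-5 → posterior Normal(-67/52, 18/13)
obs 3: x=2 → posterior Normal(-31/70, 36/35)
obs 4: x=-5/4 → posterior Normal(-107/176, 9/11)
obs 5: x=2 → posterior Normal(-35/212, 36/53)
obs 6: x=-4 → posterior Normal(-179/248, 18/31)
obs 7: x=-5/2 → posterior Normal(-269/284, 36/71)
obs 8: x=-5/2 → posterior Normal(-359/320, 9/20)
obs 9: x=0 → posterior Normal(-359/356, 36/89)
obs 10: x=7/4 → posterior Normal(-37/49, 18/49)
obs 11: x=7/2 → posterior Normal(-85/214, 36/107)
obs 12: x=5/2 → posterior Normal(-5/29, 9/29)
obs 13: x=-5 → posterior Normal(-13/25, 36/125)
obs 14: x=-5/2 → posterior Normal(-175/268, 18/67)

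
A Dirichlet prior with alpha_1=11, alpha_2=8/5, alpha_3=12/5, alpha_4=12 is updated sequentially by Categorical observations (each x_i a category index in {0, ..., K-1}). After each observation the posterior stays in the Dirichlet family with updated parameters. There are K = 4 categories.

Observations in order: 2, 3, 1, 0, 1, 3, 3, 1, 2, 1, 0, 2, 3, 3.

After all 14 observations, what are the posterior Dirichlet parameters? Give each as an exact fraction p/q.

alpha_1=13, alpha_2=28/5, alpha_3=27/5, alpha_4=17

obs 1: x=2 → posterior Dirichlet(11, 8/5, 17/5, 12)
obs 2: x=3 → posterior Dirichlet(11, 8/5, 17/5, 13)
obs 3: x=1 → posterior Dirichlet(11, 13/5, 17/5, 13)
obs 4: x=0 → posterior Dirichlet(12, 13/5, 17/5, 13)
obs 5: x=1 → posterior Dirichlet(12, 18/5, 17/5, 13)
obs 6: x=3 → posterior Dirichlet(12, 18/5, 17/5, 14)
obs 7: x=3 → posterior Dirichlet(12, 18/5, 17/5, 15)
obs 8: x=1 → posterior Dirichlet(12, 23/5, 17/5, 15)
obs 9: x=2 → posterior Dirichlet(12, 23/5, 22/5, 15)
obs 10: x=1 → posterior Dirichlet(12, 28/5, 22/5, 15)
obs 11: x=0 → posterior Dirichlet(13, 28/5, 22/5, 15)
obs 12: x=2 → posterior Dirichlet(13, 28/5, 27/5, 15)
obs 13: x=3 → posterior Dirichlet(13, 28/5, 27/5, 16)
obs 14: x=3 → posterior Dirichlet(13, 28/5, 27/5, 17)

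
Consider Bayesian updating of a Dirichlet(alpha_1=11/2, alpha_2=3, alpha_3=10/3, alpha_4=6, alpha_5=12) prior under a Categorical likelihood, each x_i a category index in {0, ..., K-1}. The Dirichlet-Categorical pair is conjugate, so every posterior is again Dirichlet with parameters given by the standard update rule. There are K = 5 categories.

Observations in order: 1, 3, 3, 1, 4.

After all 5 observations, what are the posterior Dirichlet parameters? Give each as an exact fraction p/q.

obs 1: x=1 → posterior Dirichlet(11/2, 4, 10/3, 6, 12)
obs 2: x=3 → posterior Dirichlet(11/2, 4, 10/3, 7, 12)
obs 3: x=3 → posterior Dirichlet(11/2, 4, 10/3, 8, 12)
obs 4: x=1 → posterior Dirichlet(11/2, 5, 10/3, 8, 12)
obs 5: x=4 → posterior Dirichlet(11/2, 5, 10/3, 8, 13)

alpha_1=11/2, alpha_2=5, alpha_3=10/3, alpha_4=8, alpha_5=13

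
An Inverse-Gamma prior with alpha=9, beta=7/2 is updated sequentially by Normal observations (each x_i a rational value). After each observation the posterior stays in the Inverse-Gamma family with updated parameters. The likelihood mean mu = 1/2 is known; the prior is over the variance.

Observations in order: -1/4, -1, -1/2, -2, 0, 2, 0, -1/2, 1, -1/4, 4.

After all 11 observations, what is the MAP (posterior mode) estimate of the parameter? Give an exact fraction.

271/248

obs 1: x=-1/4 → posterior Inverse-Gamma(19/2, 121/32)
obs 2: x=-1 → posterior Inverse-Gamma(10, 157/32)
obs 3: x=-1/2 → posterior Inverse-Gamma(21/2, 173/32)
obs 4: x=-2 → posterior Inverse-Gamma(11, 273/32)
obs 5: x=0 → posterior Inverse-Gamma(23/2, 277/32)
obs 6: x=2 → posterior Inverse-Gamma(12, 313/32)
obs 7: x=0 → posterior Inverse-Gamma(25/2, 317/32)
obs 8: x=-1/2 → posterior Inverse-Gamma(13, 333/32)
obs 9: x=1 → posterior Inverse-Gamma(27/2, 337/32)
obs 10: x=-1/4 → posterior Inverse-Gamma(14, 173/16)
obs 11: x=4 → posterior Inverse-Gamma(29/2, 271/16)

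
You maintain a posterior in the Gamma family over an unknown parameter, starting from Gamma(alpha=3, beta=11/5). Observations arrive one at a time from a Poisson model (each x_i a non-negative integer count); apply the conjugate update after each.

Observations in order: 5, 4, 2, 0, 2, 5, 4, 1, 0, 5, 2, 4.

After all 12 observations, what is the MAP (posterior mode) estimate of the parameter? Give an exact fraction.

obs 1: x=5 → posterior Gamma(8, 16/5)
obs 2: x=4 → posterior Gamma(12, 21/5)
obs 3: x=2 → posterior Gamma(14, 26/5)
obs 4: x=0 → posterior Gamma(14, 31/5)
obs 5: x=2 → posterior Gamma(16, 36/5)
obs 6: x=5 → posterior Gamma(21, 41/5)
obs 7: x=4 → posterior Gamma(25, 46/5)
obs 8: x=1 → posterior Gamma(26, 51/5)
obs 9: x=0 → posterior Gamma(26, 56/5)
obs 10: x=5 → posterior Gamma(31, 61/5)
obs 11: x=2 → posterior Gamma(33, 66/5)
obs 12: x=4 → posterior Gamma(37, 71/5)

180/71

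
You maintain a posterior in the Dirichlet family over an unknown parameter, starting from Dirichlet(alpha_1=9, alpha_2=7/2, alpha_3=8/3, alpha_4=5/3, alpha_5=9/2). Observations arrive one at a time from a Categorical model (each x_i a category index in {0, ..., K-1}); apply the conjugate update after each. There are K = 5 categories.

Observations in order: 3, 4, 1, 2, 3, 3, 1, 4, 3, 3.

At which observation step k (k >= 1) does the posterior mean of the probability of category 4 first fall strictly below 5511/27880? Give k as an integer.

k = 7

obs 1: x=3 → posterior Dirichlet(9, 7/2, 8/3, 8/3, 9/2)
obs 2: x=4 → posterior Dirichlet(9, 7/2, 8/3, 8/3, 11/2)
obs 3: x=1 → posterior Dirichlet(9, 9/2, 8/3, 8/3, 11/2)
obs 4: x=2 → posterior Dirichlet(9, 9/2, 11/3, 8/3, 11/2)
obs 5: x=3 → posterior Dirichlet(9, 9/2, 11/3, 11/3, 11/2)
obs 6: x=3 → posterior Dirichlet(9, 9/2, 11/3, 14/3, 11/2)
obs 7: x=1 → posterior Dirichlet(9, 11/2, 11/3, 14/3, 11/2)
obs 8: x=4 → posterior Dirichlet(9, 11/2, 11/3, 14/3, 13/2)
obs 9: x=3 → posterior Dirichlet(9, 11/2, 11/3, 17/3, 13/2)
obs 10: x=3 → posterior Dirichlet(9, 11/2, 11/3, 20/3, 13/2)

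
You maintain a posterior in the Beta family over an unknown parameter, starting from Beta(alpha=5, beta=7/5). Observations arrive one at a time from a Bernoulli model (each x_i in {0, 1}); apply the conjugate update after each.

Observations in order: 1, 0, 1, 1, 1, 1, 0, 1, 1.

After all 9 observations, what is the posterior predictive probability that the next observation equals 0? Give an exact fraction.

17/77

obs 1: x=1 → posterior Beta(6, 7/5)
obs 2: x=0 → posterior Beta(6, 12/5)
obs 3: x=1 → posterior Beta(7, 12/5)
obs 4: x=1 → posterior Beta(8, 12/5)
obs 5: x=1 → posterior Beta(9, 12/5)
obs 6: x=1 → posterior Beta(10, 12/5)
obs 7: x=0 → posterior Beta(10, 17/5)
obs 8: x=1 → posterior Beta(11, 17/5)
obs 9: x=1 → posterior Beta(12, 17/5)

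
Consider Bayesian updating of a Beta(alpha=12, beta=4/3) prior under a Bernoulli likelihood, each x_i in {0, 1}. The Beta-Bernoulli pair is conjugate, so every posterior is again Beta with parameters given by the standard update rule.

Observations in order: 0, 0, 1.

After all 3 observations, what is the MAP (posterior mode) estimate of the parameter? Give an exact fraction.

36/43

obs 1: x=0 → posterior Beta(12, 7/3)
obs 2: x=0 → posterior Beta(12, 10/3)
obs 3: x=1 → posterior Beta(13, 10/3)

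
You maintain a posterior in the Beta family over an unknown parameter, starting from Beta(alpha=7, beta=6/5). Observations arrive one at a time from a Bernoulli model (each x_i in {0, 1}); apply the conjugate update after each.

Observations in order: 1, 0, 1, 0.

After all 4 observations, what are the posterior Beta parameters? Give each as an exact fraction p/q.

alpha=9, beta=16/5

obs 1: x=1 → posterior Beta(8, 6/5)
obs 2: x=0 → posterior Beta(8, 11/5)
obs 3: x=1 → posterior Beta(9, 11/5)
obs 4: x=0 → posterior Beta(9, 16/5)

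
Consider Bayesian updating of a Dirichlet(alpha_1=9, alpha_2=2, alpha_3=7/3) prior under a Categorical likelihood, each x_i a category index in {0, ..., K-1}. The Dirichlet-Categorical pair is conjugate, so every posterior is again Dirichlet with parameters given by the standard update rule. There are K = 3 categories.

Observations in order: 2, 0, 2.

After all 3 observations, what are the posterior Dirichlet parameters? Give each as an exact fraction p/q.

obs 1: x=2 → posterior Dirichlet(9, 2, 10/3)
obs 2: x=0 → posterior Dirichlet(10, 2, 10/3)
obs 3: x=2 → posterior Dirichlet(10, 2, 13/3)

alpha_1=10, alpha_2=2, alpha_3=13/3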